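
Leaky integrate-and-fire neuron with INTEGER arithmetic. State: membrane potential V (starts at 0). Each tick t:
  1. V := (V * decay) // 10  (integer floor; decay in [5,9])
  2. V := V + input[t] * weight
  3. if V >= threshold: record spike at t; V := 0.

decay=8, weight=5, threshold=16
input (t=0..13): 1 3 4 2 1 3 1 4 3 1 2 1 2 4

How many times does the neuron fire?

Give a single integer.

Answer: 7

Derivation:
t=0: input=1 -> V=5
t=1: input=3 -> V=0 FIRE
t=2: input=4 -> V=0 FIRE
t=3: input=2 -> V=10
t=4: input=1 -> V=13
t=5: input=3 -> V=0 FIRE
t=6: input=1 -> V=5
t=7: input=4 -> V=0 FIRE
t=8: input=3 -> V=15
t=9: input=1 -> V=0 FIRE
t=10: input=2 -> V=10
t=11: input=1 -> V=13
t=12: input=2 -> V=0 FIRE
t=13: input=4 -> V=0 FIRE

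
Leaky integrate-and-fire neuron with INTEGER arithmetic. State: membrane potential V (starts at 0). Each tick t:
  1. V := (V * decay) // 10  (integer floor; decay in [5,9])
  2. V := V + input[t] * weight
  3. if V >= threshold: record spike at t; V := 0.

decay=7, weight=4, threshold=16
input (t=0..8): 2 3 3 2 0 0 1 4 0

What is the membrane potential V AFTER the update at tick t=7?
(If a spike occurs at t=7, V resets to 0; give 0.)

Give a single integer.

t=0: input=2 -> V=8
t=1: input=3 -> V=0 FIRE
t=2: input=3 -> V=12
t=3: input=2 -> V=0 FIRE
t=4: input=0 -> V=0
t=5: input=0 -> V=0
t=6: input=1 -> V=4
t=7: input=4 -> V=0 FIRE
t=8: input=0 -> V=0

Answer: 0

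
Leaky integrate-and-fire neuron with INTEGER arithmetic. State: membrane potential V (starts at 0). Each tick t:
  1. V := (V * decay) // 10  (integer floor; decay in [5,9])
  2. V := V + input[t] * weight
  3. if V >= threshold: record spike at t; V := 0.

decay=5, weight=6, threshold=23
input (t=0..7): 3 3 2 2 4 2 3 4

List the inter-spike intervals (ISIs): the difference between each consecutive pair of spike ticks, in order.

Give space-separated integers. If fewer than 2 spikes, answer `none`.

Answer: 3 2 1

Derivation:
t=0: input=3 -> V=18
t=1: input=3 -> V=0 FIRE
t=2: input=2 -> V=12
t=3: input=2 -> V=18
t=4: input=4 -> V=0 FIRE
t=5: input=2 -> V=12
t=6: input=3 -> V=0 FIRE
t=7: input=4 -> V=0 FIRE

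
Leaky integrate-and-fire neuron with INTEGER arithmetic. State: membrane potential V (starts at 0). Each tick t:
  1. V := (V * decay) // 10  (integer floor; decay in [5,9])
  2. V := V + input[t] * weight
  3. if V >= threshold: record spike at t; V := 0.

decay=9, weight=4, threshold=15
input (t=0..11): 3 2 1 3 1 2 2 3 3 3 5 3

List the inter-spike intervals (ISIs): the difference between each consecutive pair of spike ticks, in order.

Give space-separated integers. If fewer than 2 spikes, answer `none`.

t=0: input=3 -> V=12
t=1: input=2 -> V=0 FIRE
t=2: input=1 -> V=4
t=3: input=3 -> V=0 FIRE
t=4: input=1 -> V=4
t=5: input=2 -> V=11
t=6: input=2 -> V=0 FIRE
t=7: input=3 -> V=12
t=8: input=3 -> V=0 FIRE
t=9: input=3 -> V=12
t=10: input=5 -> V=0 FIRE
t=11: input=3 -> V=12

Answer: 2 3 2 2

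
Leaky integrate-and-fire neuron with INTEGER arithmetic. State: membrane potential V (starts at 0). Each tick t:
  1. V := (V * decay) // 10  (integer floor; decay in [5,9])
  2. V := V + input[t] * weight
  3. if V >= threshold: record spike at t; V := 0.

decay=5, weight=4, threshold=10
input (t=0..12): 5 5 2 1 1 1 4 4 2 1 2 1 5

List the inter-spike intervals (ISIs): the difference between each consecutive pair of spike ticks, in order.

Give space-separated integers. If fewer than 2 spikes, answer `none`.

Answer: 1 5 1 3 2

Derivation:
t=0: input=5 -> V=0 FIRE
t=1: input=5 -> V=0 FIRE
t=2: input=2 -> V=8
t=3: input=1 -> V=8
t=4: input=1 -> V=8
t=5: input=1 -> V=8
t=6: input=4 -> V=0 FIRE
t=7: input=4 -> V=0 FIRE
t=8: input=2 -> V=8
t=9: input=1 -> V=8
t=10: input=2 -> V=0 FIRE
t=11: input=1 -> V=4
t=12: input=5 -> V=0 FIRE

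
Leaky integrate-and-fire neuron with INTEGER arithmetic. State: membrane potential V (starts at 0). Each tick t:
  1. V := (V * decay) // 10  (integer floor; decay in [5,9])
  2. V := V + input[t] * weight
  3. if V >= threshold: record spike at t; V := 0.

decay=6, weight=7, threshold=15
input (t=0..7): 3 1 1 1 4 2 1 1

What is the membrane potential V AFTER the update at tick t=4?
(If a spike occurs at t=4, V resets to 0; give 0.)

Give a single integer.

t=0: input=3 -> V=0 FIRE
t=1: input=1 -> V=7
t=2: input=1 -> V=11
t=3: input=1 -> V=13
t=4: input=4 -> V=0 FIRE
t=5: input=2 -> V=14
t=6: input=1 -> V=0 FIRE
t=7: input=1 -> V=7

Answer: 0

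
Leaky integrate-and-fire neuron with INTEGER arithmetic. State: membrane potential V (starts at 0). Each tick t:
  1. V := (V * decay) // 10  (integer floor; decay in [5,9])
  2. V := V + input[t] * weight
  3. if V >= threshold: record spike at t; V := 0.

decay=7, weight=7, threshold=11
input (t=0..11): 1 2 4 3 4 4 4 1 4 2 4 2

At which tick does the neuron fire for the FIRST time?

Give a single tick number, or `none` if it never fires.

t=0: input=1 -> V=7
t=1: input=2 -> V=0 FIRE
t=2: input=4 -> V=0 FIRE
t=3: input=3 -> V=0 FIRE
t=4: input=4 -> V=0 FIRE
t=5: input=4 -> V=0 FIRE
t=6: input=4 -> V=0 FIRE
t=7: input=1 -> V=7
t=8: input=4 -> V=0 FIRE
t=9: input=2 -> V=0 FIRE
t=10: input=4 -> V=0 FIRE
t=11: input=2 -> V=0 FIRE

Answer: 1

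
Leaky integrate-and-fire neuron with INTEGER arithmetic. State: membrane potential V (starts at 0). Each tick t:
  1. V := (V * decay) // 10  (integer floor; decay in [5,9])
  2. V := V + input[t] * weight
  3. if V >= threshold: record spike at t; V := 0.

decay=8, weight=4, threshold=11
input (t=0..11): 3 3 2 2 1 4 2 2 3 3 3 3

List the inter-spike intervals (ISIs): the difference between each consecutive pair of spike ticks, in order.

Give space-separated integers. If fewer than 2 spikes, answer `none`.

t=0: input=3 -> V=0 FIRE
t=1: input=3 -> V=0 FIRE
t=2: input=2 -> V=8
t=3: input=2 -> V=0 FIRE
t=4: input=1 -> V=4
t=5: input=4 -> V=0 FIRE
t=6: input=2 -> V=8
t=7: input=2 -> V=0 FIRE
t=8: input=3 -> V=0 FIRE
t=9: input=3 -> V=0 FIRE
t=10: input=3 -> V=0 FIRE
t=11: input=3 -> V=0 FIRE

Answer: 1 2 2 2 1 1 1 1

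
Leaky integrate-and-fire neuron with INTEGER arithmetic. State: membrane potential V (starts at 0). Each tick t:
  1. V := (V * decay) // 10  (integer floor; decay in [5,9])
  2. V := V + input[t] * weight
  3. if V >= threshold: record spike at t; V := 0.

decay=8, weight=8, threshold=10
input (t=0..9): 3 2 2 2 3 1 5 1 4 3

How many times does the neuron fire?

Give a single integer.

t=0: input=3 -> V=0 FIRE
t=1: input=2 -> V=0 FIRE
t=2: input=2 -> V=0 FIRE
t=3: input=2 -> V=0 FIRE
t=4: input=3 -> V=0 FIRE
t=5: input=1 -> V=8
t=6: input=5 -> V=0 FIRE
t=7: input=1 -> V=8
t=8: input=4 -> V=0 FIRE
t=9: input=3 -> V=0 FIRE

Answer: 8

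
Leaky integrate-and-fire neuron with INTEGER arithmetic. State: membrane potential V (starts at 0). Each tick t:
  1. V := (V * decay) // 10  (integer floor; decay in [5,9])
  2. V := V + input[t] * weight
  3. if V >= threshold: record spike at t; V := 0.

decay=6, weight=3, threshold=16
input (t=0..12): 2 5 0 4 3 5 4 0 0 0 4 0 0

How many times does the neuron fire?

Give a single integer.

t=0: input=2 -> V=6
t=1: input=5 -> V=0 FIRE
t=2: input=0 -> V=0
t=3: input=4 -> V=12
t=4: input=3 -> V=0 FIRE
t=5: input=5 -> V=15
t=6: input=4 -> V=0 FIRE
t=7: input=0 -> V=0
t=8: input=0 -> V=0
t=9: input=0 -> V=0
t=10: input=4 -> V=12
t=11: input=0 -> V=7
t=12: input=0 -> V=4

Answer: 3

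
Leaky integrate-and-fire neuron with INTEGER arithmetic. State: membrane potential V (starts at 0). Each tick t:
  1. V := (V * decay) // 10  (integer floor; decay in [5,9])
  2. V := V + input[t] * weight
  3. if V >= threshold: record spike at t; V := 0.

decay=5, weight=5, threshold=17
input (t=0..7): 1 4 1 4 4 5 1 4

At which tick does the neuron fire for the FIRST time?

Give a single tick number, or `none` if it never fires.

Answer: 1

Derivation:
t=0: input=1 -> V=5
t=1: input=4 -> V=0 FIRE
t=2: input=1 -> V=5
t=3: input=4 -> V=0 FIRE
t=4: input=4 -> V=0 FIRE
t=5: input=5 -> V=0 FIRE
t=6: input=1 -> V=5
t=7: input=4 -> V=0 FIRE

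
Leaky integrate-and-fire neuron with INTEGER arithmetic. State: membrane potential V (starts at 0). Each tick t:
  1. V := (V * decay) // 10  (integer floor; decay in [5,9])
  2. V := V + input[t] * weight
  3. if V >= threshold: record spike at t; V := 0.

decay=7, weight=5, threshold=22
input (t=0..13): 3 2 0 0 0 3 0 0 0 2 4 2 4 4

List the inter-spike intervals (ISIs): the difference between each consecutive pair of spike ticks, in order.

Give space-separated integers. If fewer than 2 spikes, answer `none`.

Answer: 2

Derivation:
t=0: input=3 -> V=15
t=1: input=2 -> V=20
t=2: input=0 -> V=14
t=3: input=0 -> V=9
t=4: input=0 -> V=6
t=5: input=3 -> V=19
t=6: input=0 -> V=13
t=7: input=0 -> V=9
t=8: input=0 -> V=6
t=9: input=2 -> V=14
t=10: input=4 -> V=0 FIRE
t=11: input=2 -> V=10
t=12: input=4 -> V=0 FIRE
t=13: input=4 -> V=20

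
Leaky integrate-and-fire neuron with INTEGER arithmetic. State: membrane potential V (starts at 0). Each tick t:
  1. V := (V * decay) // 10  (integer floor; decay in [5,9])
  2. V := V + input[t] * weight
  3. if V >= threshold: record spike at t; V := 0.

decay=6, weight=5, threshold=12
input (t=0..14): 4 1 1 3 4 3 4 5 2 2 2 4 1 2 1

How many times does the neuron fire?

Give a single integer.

Answer: 9

Derivation:
t=0: input=4 -> V=0 FIRE
t=1: input=1 -> V=5
t=2: input=1 -> V=8
t=3: input=3 -> V=0 FIRE
t=4: input=4 -> V=0 FIRE
t=5: input=3 -> V=0 FIRE
t=6: input=4 -> V=0 FIRE
t=7: input=5 -> V=0 FIRE
t=8: input=2 -> V=10
t=9: input=2 -> V=0 FIRE
t=10: input=2 -> V=10
t=11: input=4 -> V=0 FIRE
t=12: input=1 -> V=5
t=13: input=2 -> V=0 FIRE
t=14: input=1 -> V=5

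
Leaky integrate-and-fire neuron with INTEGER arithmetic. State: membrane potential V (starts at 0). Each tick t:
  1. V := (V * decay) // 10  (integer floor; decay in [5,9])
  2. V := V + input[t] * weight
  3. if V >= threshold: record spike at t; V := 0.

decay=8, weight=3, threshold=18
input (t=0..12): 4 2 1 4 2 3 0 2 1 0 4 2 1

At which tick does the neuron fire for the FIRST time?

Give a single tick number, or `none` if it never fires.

Answer: 3

Derivation:
t=0: input=4 -> V=12
t=1: input=2 -> V=15
t=2: input=1 -> V=15
t=3: input=4 -> V=0 FIRE
t=4: input=2 -> V=6
t=5: input=3 -> V=13
t=6: input=0 -> V=10
t=7: input=2 -> V=14
t=8: input=1 -> V=14
t=9: input=0 -> V=11
t=10: input=4 -> V=0 FIRE
t=11: input=2 -> V=6
t=12: input=1 -> V=7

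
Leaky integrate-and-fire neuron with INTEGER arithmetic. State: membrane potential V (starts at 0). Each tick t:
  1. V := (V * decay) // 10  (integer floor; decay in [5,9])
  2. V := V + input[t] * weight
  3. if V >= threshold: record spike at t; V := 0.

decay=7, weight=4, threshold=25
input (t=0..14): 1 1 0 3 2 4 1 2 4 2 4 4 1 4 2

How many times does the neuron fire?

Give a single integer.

Answer: 3

Derivation:
t=0: input=1 -> V=4
t=1: input=1 -> V=6
t=2: input=0 -> V=4
t=3: input=3 -> V=14
t=4: input=2 -> V=17
t=5: input=4 -> V=0 FIRE
t=6: input=1 -> V=4
t=7: input=2 -> V=10
t=8: input=4 -> V=23
t=9: input=2 -> V=24
t=10: input=4 -> V=0 FIRE
t=11: input=4 -> V=16
t=12: input=1 -> V=15
t=13: input=4 -> V=0 FIRE
t=14: input=2 -> V=8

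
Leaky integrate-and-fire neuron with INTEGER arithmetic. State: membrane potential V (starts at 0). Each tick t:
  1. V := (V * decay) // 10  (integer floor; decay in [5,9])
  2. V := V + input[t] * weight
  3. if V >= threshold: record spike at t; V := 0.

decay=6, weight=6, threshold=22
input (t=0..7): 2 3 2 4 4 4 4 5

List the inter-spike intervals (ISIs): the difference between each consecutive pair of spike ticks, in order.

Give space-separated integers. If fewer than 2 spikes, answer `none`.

Answer: 2 1 1 1 1

Derivation:
t=0: input=2 -> V=12
t=1: input=3 -> V=0 FIRE
t=2: input=2 -> V=12
t=3: input=4 -> V=0 FIRE
t=4: input=4 -> V=0 FIRE
t=5: input=4 -> V=0 FIRE
t=6: input=4 -> V=0 FIRE
t=7: input=5 -> V=0 FIRE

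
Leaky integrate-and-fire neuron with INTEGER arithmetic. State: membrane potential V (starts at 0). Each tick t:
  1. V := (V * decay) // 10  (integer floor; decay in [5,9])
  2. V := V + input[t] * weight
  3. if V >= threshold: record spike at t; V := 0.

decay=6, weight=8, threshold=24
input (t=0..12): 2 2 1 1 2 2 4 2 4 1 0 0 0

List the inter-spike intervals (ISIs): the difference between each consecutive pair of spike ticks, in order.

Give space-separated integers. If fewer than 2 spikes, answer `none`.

Answer: 4 1 2

Derivation:
t=0: input=2 -> V=16
t=1: input=2 -> V=0 FIRE
t=2: input=1 -> V=8
t=3: input=1 -> V=12
t=4: input=2 -> V=23
t=5: input=2 -> V=0 FIRE
t=6: input=4 -> V=0 FIRE
t=7: input=2 -> V=16
t=8: input=4 -> V=0 FIRE
t=9: input=1 -> V=8
t=10: input=0 -> V=4
t=11: input=0 -> V=2
t=12: input=0 -> V=1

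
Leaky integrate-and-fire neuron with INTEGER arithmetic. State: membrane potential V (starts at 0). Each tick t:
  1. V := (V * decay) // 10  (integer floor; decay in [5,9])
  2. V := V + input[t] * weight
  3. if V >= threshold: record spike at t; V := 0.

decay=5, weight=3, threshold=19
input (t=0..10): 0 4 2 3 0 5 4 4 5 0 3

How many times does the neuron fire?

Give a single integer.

Answer: 2

Derivation:
t=0: input=0 -> V=0
t=1: input=4 -> V=12
t=2: input=2 -> V=12
t=3: input=3 -> V=15
t=4: input=0 -> V=7
t=5: input=5 -> V=18
t=6: input=4 -> V=0 FIRE
t=7: input=4 -> V=12
t=8: input=5 -> V=0 FIRE
t=9: input=0 -> V=0
t=10: input=3 -> V=9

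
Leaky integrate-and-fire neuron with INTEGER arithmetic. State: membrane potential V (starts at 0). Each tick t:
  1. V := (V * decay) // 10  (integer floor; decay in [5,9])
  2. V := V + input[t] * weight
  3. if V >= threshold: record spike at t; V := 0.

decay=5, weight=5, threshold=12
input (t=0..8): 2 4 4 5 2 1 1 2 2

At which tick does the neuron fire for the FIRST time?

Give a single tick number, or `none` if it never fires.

Answer: 1

Derivation:
t=0: input=2 -> V=10
t=1: input=4 -> V=0 FIRE
t=2: input=4 -> V=0 FIRE
t=3: input=5 -> V=0 FIRE
t=4: input=2 -> V=10
t=5: input=1 -> V=10
t=6: input=1 -> V=10
t=7: input=2 -> V=0 FIRE
t=8: input=2 -> V=10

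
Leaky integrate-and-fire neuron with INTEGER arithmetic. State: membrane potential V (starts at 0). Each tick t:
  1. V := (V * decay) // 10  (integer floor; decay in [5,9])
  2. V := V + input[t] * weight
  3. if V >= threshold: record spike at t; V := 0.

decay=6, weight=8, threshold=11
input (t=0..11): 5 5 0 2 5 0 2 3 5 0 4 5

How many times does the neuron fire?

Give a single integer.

t=0: input=5 -> V=0 FIRE
t=1: input=5 -> V=0 FIRE
t=2: input=0 -> V=0
t=3: input=2 -> V=0 FIRE
t=4: input=5 -> V=0 FIRE
t=5: input=0 -> V=0
t=6: input=2 -> V=0 FIRE
t=7: input=3 -> V=0 FIRE
t=8: input=5 -> V=0 FIRE
t=9: input=0 -> V=0
t=10: input=4 -> V=0 FIRE
t=11: input=5 -> V=0 FIRE

Answer: 9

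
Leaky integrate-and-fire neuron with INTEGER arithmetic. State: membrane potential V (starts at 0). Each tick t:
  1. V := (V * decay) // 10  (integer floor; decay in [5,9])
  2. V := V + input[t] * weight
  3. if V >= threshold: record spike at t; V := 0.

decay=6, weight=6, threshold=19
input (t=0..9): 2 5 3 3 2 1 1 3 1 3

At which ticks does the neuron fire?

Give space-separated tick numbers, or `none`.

Answer: 1 3 7 9

Derivation:
t=0: input=2 -> V=12
t=1: input=5 -> V=0 FIRE
t=2: input=3 -> V=18
t=3: input=3 -> V=0 FIRE
t=4: input=2 -> V=12
t=5: input=1 -> V=13
t=6: input=1 -> V=13
t=7: input=3 -> V=0 FIRE
t=8: input=1 -> V=6
t=9: input=3 -> V=0 FIRE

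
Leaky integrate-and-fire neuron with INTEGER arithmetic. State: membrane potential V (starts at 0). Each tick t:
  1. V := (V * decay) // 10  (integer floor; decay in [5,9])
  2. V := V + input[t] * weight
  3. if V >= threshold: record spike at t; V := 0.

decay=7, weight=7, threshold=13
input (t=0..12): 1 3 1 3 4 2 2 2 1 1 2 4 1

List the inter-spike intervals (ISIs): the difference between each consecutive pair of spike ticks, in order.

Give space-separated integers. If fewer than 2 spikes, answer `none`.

Answer: 2 1 1 1 1 3 1

Derivation:
t=0: input=1 -> V=7
t=1: input=3 -> V=0 FIRE
t=2: input=1 -> V=7
t=3: input=3 -> V=0 FIRE
t=4: input=4 -> V=0 FIRE
t=5: input=2 -> V=0 FIRE
t=6: input=2 -> V=0 FIRE
t=7: input=2 -> V=0 FIRE
t=8: input=1 -> V=7
t=9: input=1 -> V=11
t=10: input=2 -> V=0 FIRE
t=11: input=4 -> V=0 FIRE
t=12: input=1 -> V=7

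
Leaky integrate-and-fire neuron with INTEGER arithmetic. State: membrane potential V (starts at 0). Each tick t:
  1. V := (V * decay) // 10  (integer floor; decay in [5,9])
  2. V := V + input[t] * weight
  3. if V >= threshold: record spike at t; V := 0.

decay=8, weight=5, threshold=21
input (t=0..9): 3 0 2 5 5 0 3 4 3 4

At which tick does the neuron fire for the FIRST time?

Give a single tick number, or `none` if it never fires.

t=0: input=3 -> V=15
t=1: input=0 -> V=12
t=2: input=2 -> V=19
t=3: input=5 -> V=0 FIRE
t=4: input=5 -> V=0 FIRE
t=5: input=0 -> V=0
t=6: input=3 -> V=15
t=7: input=4 -> V=0 FIRE
t=8: input=3 -> V=15
t=9: input=4 -> V=0 FIRE

Answer: 3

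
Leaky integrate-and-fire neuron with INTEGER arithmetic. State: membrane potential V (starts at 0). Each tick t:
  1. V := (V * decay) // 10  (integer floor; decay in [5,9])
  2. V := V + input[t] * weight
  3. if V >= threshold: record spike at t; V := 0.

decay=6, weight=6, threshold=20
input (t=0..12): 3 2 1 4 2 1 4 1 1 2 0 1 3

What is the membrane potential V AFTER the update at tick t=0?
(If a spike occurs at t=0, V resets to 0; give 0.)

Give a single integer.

t=0: input=3 -> V=18
t=1: input=2 -> V=0 FIRE
t=2: input=1 -> V=6
t=3: input=4 -> V=0 FIRE
t=4: input=2 -> V=12
t=5: input=1 -> V=13
t=6: input=4 -> V=0 FIRE
t=7: input=1 -> V=6
t=8: input=1 -> V=9
t=9: input=2 -> V=17
t=10: input=0 -> V=10
t=11: input=1 -> V=12
t=12: input=3 -> V=0 FIRE

Answer: 18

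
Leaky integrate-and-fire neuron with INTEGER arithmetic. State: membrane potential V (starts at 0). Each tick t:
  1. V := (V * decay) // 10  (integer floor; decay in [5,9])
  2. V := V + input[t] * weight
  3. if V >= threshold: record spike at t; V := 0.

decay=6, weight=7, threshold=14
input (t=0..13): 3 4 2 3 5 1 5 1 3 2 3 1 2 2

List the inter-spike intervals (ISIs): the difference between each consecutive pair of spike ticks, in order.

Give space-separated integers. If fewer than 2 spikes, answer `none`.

Answer: 1 1 1 1 2 2 1 1 2 1

Derivation:
t=0: input=3 -> V=0 FIRE
t=1: input=4 -> V=0 FIRE
t=2: input=2 -> V=0 FIRE
t=3: input=3 -> V=0 FIRE
t=4: input=5 -> V=0 FIRE
t=5: input=1 -> V=7
t=6: input=5 -> V=0 FIRE
t=7: input=1 -> V=7
t=8: input=3 -> V=0 FIRE
t=9: input=2 -> V=0 FIRE
t=10: input=3 -> V=0 FIRE
t=11: input=1 -> V=7
t=12: input=2 -> V=0 FIRE
t=13: input=2 -> V=0 FIRE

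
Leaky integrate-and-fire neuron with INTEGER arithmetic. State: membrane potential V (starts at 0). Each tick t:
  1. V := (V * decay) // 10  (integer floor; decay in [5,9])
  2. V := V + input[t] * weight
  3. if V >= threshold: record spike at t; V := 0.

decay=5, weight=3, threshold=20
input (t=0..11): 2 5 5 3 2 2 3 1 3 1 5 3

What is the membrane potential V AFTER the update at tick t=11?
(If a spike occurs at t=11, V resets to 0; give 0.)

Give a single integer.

Answer: 9

Derivation:
t=0: input=2 -> V=6
t=1: input=5 -> V=18
t=2: input=5 -> V=0 FIRE
t=3: input=3 -> V=9
t=4: input=2 -> V=10
t=5: input=2 -> V=11
t=6: input=3 -> V=14
t=7: input=1 -> V=10
t=8: input=3 -> V=14
t=9: input=1 -> V=10
t=10: input=5 -> V=0 FIRE
t=11: input=3 -> V=9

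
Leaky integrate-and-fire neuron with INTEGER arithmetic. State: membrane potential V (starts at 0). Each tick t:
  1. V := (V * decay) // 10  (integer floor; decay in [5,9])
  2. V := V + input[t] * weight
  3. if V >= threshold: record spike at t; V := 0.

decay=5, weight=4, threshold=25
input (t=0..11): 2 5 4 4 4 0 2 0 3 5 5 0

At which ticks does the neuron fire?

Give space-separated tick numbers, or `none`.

t=0: input=2 -> V=8
t=1: input=5 -> V=24
t=2: input=4 -> V=0 FIRE
t=3: input=4 -> V=16
t=4: input=4 -> V=24
t=5: input=0 -> V=12
t=6: input=2 -> V=14
t=7: input=0 -> V=7
t=8: input=3 -> V=15
t=9: input=5 -> V=0 FIRE
t=10: input=5 -> V=20
t=11: input=0 -> V=10

Answer: 2 9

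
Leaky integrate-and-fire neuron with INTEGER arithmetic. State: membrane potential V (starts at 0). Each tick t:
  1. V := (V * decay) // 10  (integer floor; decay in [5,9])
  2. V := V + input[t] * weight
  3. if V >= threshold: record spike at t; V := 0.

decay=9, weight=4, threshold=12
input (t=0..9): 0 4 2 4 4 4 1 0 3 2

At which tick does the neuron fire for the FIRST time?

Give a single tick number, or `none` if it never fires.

t=0: input=0 -> V=0
t=1: input=4 -> V=0 FIRE
t=2: input=2 -> V=8
t=3: input=4 -> V=0 FIRE
t=4: input=4 -> V=0 FIRE
t=5: input=4 -> V=0 FIRE
t=6: input=1 -> V=4
t=7: input=0 -> V=3
t=8: input=3 -> V=0 FIRE
t=9: input=2 -> V=8

Answer: 1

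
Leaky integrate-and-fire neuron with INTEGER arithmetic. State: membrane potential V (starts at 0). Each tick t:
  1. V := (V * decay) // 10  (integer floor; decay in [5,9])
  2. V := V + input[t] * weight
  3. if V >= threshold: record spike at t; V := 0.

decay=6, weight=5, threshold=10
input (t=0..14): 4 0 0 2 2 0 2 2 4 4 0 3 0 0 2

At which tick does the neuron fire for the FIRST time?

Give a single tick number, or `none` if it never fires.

Answer: 0

Derivation:
t=0: input=4 -> V=0 FIRE
t=1: input=0 -> V=0
t=2: input=0 -> V=0
t=3: input=2 -> V=0 FIRE
t=4: input=2 -> V=0 FIRE
t=5: input=0 -> V=0
t=6: input=2 -> V=0 FIRE
t=7: input=2 -> V=0 FIRE
t=8: input=4 -> V=0 FIRE
t=9: input=4 -> V=0 FIRE
t=10: input=0 -> V=0
t=11: input=3 -> V=0 FIRE
t=12: input=0 -> V=0
t=13: input=0 -> V=0
t=14: input=2 -> V=0 FIRE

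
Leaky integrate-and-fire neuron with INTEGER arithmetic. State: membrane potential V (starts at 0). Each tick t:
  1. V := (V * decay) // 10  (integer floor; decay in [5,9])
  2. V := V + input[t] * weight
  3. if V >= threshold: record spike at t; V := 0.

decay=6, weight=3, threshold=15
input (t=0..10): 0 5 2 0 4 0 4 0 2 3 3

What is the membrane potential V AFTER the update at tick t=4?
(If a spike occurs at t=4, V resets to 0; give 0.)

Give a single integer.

Answer: 13

Derivation:
t=0: input=0 -> V=0
t=1: input=5 -> V=0 FIRE
t=2: input=2 -> V=6
t=3: input=0 -> V=3
t=4: input=4 -> V=13
t=5: input=0 -> V=7
t=6: input=4 -> V=0 FIRE
t=7: input=0 -> V=0
t=8: input=2 -> V=6
t=9: input=3 -> V=12
t=10: input=3 -> V=0 FIRE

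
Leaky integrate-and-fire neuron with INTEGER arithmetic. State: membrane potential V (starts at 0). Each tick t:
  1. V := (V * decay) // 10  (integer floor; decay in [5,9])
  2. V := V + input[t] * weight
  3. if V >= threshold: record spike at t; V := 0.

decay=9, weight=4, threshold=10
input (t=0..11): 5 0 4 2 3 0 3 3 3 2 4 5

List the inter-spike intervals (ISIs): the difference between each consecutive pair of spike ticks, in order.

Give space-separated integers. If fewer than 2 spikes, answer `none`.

t=0: input=5 -> V=0 FIRE
t=1: input=0 -> V=0
t=2: input=4 -> V=0 FIRE
t=3: input=2 -> V=8
t=4: input=3 -> V=0 FIRE
t=5: input=0 -> V=0
t=6: input=3 -> V=0 FIRE
t=7: input=3 -> V=0 FIRE
t=8: input=3 -> V=0 FIRE
t=9: input=2 -> V=8
t=10: input=4 -> V=0 FIRE
t=11: input=5 -> V=0 FIRE

Answer: 2 2 2 1 1 2 1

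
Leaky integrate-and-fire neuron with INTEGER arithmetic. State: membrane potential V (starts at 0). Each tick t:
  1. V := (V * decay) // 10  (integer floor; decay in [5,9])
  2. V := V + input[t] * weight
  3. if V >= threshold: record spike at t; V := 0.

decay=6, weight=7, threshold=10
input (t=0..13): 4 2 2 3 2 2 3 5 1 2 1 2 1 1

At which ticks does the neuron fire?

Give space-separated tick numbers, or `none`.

Answer: 0 1 2 3 4 5 6 7 9 11 13

Derivation:
t=0: input=4 -> V=0 FIRE
t=1: input=2 -> V=0 FIRE
t=2: input=2 -> V=0 FIRE
t=3: input=3 -> V=0 FIRE
t=4: input=2 -> V=0 FIRE
t=5: input=2 -> V=0 FIRE
t=6: input=3 -> V=0 FIRE
t=7: input=5 -> V=0 FIRE
t=8: input=1 -> V=7
t=9: input=2 -> V=0 FIRE
t=10: input=1 -> V=7
t=11: input=2 -> V=0 FIRE
t=12: input=1 -> V=7
t=13: input=1 -> V=0 FIRE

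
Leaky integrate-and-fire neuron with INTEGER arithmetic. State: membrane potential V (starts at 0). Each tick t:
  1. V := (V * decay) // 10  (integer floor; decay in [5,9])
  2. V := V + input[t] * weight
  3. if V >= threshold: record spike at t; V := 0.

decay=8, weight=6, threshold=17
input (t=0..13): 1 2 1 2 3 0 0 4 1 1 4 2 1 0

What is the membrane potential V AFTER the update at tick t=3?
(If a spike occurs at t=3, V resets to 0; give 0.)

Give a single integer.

t=0: input=1 -> V=6
t=1: input=2 -> V=16
t=2: input=1 -> V=0 FIRE
t=3: input=2 -> V=12
t=4: input=3 -> V=0 FIRE
t=5: input=0 -> V=0
t=6: input=0 -> V=0
t=7: input=4 -> V=0 FIRE
t=8: input=1 -> V=6
t=9: input=1 -> V=10
t=10: input=4 -> V=0 FIRE
t=11: input=2 -> V=12
t=12: input=1 -> V=15
t=13: input=0 -> V=12

Answer: 12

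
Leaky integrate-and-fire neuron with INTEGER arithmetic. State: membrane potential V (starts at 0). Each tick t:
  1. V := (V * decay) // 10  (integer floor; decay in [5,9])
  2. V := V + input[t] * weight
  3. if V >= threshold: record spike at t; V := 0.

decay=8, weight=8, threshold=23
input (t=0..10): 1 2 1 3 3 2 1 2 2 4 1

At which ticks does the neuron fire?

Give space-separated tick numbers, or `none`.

Answer: 2 3 4 7 9

Derivation:
t=0: input=1 -> V=8
t=1: input=2 -> V=22
t=2: input=1 -> V=0 FIRE
t=3: input=3 -> V=0 FIRE
t=4: input=3 -> V=0 FIRE
t=5: input=2 -> V=16
t=6: input=1 -> V=20
t=7: input=2 -> V=0 FIRE
t=8: input=2 -> V=16
t=9: input=4 -> V=0 FIRE
t=10: input=1 -> V=8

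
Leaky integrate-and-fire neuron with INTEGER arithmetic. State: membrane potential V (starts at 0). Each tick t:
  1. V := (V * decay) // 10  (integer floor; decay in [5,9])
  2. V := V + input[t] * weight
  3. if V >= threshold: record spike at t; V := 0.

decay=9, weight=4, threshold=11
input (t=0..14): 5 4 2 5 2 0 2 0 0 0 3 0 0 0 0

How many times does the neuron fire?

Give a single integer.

t=0: input=5 -> V=0 FIRE
t=1: input=4 -> V=0 FIRE
t=2: input=2 -> V=8
t=3: input=5 -> V=0 FIRE
t=4: input=2 -> V=8
t=5: input=0 -> V=7
t=6: input=2 -> V=0 FIRE
t=7: input=0 -> V=0
t=8: input=0 -> V=0
t=9: input=0 -> V=0
t=10: input=3 -> V=0 FIRE
t=11: input=0 -> V=0
t=12: input=0 -> V=0
t=13: input=0 -> V=0
t=14: input=0 -> V=0

Answer: 5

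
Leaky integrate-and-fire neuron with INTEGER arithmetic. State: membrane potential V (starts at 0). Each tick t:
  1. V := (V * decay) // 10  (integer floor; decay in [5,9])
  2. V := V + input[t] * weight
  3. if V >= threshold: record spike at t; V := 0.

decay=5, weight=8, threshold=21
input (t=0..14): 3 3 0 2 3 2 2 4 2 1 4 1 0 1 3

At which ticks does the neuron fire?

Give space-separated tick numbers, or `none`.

t=0: input=3 -> V=0 FIRE
t=1: input=3 -> V=0 FIRE
t=2: input=0 -> V=0
t=3: input=2 -> V=16
t=4: input=3 -> V=0 FIRE
t=5: input=2 -> V=16
t=6: input=2 -> V=0 FIRE
t=7: input=4 -> V=0 FIRE
t=8: input=2 -> V=16
t=9: input=1 -> V=16
t=10: input=4 -> V=0 FIRE
t=11: input=1 -> V=8
t=12: input=0 -> V=4
t=13: input=1 -> V=10
t=14: input=3 -> V=0 FIRE

Answer: 0 1 4 6 7 10 14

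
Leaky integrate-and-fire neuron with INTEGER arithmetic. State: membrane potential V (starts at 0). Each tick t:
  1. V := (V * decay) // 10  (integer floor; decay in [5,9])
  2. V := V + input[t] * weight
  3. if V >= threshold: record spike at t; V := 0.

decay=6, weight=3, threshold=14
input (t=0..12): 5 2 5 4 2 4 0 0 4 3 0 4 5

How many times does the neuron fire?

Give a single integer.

t=0: input=5 -> V=0 FIRE
t=1: input=2 -> V=6
t=2: input=5 -> V=0 FIRE
t=3: input=4 -> V=12
t=4: input=2 -> V=13
t=5: input=4 -> V=0 FIRE
t=6: input=0 -> V=0
t=7: input=0 -> V=0
t=8: input=4 -> V=12
t=9: input=3 -> V=0 FIRE
t=10: input=0 -> V=0
t=11: input=4 -> V=12
t=12: input=5 -> V=0 FIRE

Answer: 5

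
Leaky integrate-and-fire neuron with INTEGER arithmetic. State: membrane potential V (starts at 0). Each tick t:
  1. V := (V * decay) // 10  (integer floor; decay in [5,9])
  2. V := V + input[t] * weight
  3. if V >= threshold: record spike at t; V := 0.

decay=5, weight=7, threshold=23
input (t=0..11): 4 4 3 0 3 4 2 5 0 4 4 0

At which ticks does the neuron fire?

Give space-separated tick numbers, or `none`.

Answer: 0 1 4 5 7 9 10

Derivation:
t=0: input=4 -> V=0 FIRE
t=1: input=4 -> V=0 FIRE
t=2: input=3 -> V=21
t=3: input=0 -> V=10
t=4: input=3 -> V=0 FIRE
t=5: input=4 -> V=0 FIRE
t=6: input=2 -> V=14
t=7: input=5 -> V=0 FIRE
t=8: input=0 -> V=0
t=9: input=4 -> V=0 FIRE
t=10: input=4 -> V=0 FIRE
t=11: input=0 -> V=0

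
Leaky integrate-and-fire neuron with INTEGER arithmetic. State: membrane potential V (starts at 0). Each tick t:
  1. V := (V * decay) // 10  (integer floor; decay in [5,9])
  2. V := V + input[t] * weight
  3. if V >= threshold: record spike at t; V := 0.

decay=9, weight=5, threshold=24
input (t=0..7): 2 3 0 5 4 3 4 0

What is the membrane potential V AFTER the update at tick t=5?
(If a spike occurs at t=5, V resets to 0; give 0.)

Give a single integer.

t=0: input=2 -> V=10
t=1: input=3 -> V=0 FIRE
t=2: input=0 -> V=0
t=3: input=5 -> V=0 FIRE
t=4: input=4 -> V=20
t=5: input=3 -> V=0 FIRE
t=6: input=4 -> V=20
t=7: input=0 -> V=18

Answer: 0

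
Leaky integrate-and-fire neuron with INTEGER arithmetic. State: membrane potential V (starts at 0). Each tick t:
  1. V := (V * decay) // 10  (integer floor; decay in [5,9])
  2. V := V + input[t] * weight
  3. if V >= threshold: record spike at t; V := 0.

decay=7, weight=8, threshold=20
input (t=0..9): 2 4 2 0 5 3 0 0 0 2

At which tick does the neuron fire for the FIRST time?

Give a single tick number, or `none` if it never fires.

Answer: 1

Derivation:
t=0: input=2 -> V=16
t=1: input=4 -> V=0 FIRE
t=2: input=2 -> V=16
t=3: input=0 -> V=11
t=4: input=5 -> V=0 FIRE
t=5: input=3 -> V=0 FIRE
t=6: input=0 -> V=0
t=7: input=0 -> V=0
t=8: input=0 -> V=0
t=9: input=2 -> V=16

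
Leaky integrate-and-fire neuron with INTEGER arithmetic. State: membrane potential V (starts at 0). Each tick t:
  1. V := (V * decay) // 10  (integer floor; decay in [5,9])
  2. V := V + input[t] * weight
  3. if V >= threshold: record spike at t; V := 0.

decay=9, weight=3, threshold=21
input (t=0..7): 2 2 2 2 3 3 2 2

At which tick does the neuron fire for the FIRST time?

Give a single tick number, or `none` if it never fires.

Answer: 4

Derivation:
t=0: input=2 -> V=6
t=1: input=2 -> V=11
t=2: input=2 -> V=15
t=3: input=2 -> V=19
t=4: input=3 -> V=0 FIRE
t=5: input=3 -> V=9
t=6: input=2 -> V=14
t=7: input=2 -> V=18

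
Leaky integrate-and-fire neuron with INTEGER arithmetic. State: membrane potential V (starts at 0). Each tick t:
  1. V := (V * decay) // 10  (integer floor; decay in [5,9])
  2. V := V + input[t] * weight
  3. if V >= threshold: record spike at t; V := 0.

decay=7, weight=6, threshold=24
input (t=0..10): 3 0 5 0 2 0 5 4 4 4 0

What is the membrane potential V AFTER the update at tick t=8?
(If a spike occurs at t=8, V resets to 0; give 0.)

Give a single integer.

t=0: input=3 -> V=18
t=1: input=0 -> V=12
t=2: input=5 -> V=0 FIRE
t=3: input=0 -> V=0
t=4: input=2 -> V=12
t=5: input=0 -> V=8
t=6: input=5 -> V=0 FIRE
t=7: input=4 -> V=0 FIRE
t=8: input=4 -> V=0 FIRE
t=9: input=4 -> V=0 FIRE
t=10: input=0 -> V=0

Answer: 0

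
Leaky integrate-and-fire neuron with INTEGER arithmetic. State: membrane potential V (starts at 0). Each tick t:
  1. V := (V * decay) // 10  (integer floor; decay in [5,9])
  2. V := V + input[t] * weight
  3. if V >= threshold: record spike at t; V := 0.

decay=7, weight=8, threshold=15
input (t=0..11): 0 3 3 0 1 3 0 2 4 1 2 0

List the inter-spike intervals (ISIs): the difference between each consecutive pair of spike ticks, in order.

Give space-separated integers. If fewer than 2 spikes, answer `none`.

Answer: 1 3 2 1 2

Derivation:
t=0: input=0 -> V=0
t=1: input=3 -> V=0 FIRE
t=2: input=3 -> V=0 FIRE
t=3: input=0 -> V=0
t=4: input=1 -> V=8
t=5: input=3 -> V=0 FIRE
t=6: input=0 -> V=0
t=7: input=2 -> V=0 FIRE
t=8: input=4 -> V=0 FIRE
t=9: input=1 -> V=8
t=10: input=2 -> V=0 FIRE
t=11: input=0 -> V=0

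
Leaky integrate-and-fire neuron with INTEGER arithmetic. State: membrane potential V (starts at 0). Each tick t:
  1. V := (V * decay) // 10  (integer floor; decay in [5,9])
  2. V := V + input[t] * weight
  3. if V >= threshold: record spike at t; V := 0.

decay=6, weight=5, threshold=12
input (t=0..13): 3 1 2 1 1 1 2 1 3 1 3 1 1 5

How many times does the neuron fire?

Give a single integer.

Answer: 6

Derivation:
t=0: input=3 -> V=0 FIRE
t=1: input=1 -> V=5
t=2: input=2 -> V=0 FIRE
t=3: input=1 -> V=5
t=4: input=1 -> V=8
t=5: input=1 -> V=9
t=6: input=2 -> V=0 FIRE
t=7: input=1 -> V=5
t=8: input=3 -> V=0 FIRE
t=9: input=1 -> V=5
t=10: input=3 -> V=0 FIRE
t=11: input=1 -> V=5
t=12: input=1 -> V=8
t=13: input=5 -> V=0 FIRE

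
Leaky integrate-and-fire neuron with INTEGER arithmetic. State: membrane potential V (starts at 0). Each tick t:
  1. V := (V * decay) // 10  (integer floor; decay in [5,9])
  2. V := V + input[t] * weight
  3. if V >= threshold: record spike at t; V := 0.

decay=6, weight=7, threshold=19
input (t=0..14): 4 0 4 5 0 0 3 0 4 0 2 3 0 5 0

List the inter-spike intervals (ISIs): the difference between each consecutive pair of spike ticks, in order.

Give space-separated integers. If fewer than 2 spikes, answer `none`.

t=0: input=4 -> V=0 FIRE
t=1: input=0 -> V=0
t=2: input=4 -> V=0 FIRE
t=3: input=5 -> V=0 FIRE
t=4: input=0 -> V=0
t=5: input=0 -> V=0
t=6: input=3 -> V=0 FIRE
t=7: input=0 -> V=0
t=8: input=4 -> V=0 FIRE
t=9: input=0 -> V=0
t=10: input=2 -> V=14
t=11: input=3 -> V=0 FIRE
t=12: input=0 -> V=0
t=13: input=5 -> V=0 FIRE
t=14: input=0 -> V=0

Answer: 2 1 3 2 3 2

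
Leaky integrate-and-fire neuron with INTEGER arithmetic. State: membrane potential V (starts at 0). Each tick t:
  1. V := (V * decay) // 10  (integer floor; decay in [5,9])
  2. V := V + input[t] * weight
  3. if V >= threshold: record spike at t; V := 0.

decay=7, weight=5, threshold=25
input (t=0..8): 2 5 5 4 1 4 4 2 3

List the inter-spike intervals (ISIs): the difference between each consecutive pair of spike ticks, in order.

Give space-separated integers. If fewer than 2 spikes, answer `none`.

t=0: input=2 -> V=10
t=1: input=5 -> V=0 FIRE
t=2: input=5 -> V=0 FIRE
t=3: input=4 -> V=20
t=4: input=1 -> V=19
t=5: input=4 -> V=0 FIRE
t=6: input=4 -> V=20
t=7: input=2 -> V=24
t=8: input=3 -> V=0 FIRE

Answer: 1 3 3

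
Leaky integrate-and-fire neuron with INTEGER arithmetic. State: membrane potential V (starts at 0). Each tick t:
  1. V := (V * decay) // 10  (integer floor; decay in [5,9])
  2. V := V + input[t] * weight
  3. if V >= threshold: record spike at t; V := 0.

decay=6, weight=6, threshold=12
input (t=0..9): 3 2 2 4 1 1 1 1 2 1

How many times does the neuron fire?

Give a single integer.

t=0: input=3 -> V=0 FIRE
t=1: input=2 -> V=0 FIRE
t=2: input=2 -> V=0 FIRE
t=3: input=4 -> V=0 FIRE
t=4: input=1 -> V=6
t=5: input=1 -> V=9
t=6: input=1 -> V=11
t=7: input=1 -> V=0 FIRE
t=8: input=2 -> V=0 FIRE
t=9: input=1 -> V=6

Answer: 6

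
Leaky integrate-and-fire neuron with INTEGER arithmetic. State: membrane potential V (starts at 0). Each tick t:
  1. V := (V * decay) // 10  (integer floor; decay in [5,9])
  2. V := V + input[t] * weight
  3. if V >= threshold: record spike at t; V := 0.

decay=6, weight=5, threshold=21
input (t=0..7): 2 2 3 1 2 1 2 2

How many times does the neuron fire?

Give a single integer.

t=0: input=2 -> V=10
t=1: input=2 -> V=16
t=2: input=3 -> V=0 FIRE
t=3: input=1 -> V=5
t=4: input=2 -> V=13
t=5: input=1 -> V=12
t=6: input=2 -> V=17
t=7: input=2 -> V=20

Answer: 1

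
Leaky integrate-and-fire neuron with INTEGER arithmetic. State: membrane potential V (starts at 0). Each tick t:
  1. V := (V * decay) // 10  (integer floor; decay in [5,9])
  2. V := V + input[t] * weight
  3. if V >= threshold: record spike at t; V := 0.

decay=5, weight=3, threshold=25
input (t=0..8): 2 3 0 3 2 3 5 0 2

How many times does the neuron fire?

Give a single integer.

t=0: input=2 -> V=6
t=1: input=3 -> V=12
t=2: input=0 -> V=6
t=3: input=3 -> V=12
t=4: input=2 -> V=12
t=5: input=3 -> V=15
t=6: input=5 -> V=22
t=7: input=0 -> V=11
t=8: input=2 -> V=11

Answer: 0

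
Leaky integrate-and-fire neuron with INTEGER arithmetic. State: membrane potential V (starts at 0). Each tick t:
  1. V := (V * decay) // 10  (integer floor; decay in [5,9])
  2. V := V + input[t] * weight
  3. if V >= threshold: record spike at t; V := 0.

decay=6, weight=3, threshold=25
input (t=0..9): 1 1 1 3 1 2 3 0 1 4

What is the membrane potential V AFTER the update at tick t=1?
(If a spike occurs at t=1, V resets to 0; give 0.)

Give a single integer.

Answer: 4

Derivation:
t=0: input=1 -> V=3
t=1: input=1 -> V=4
t=2: input=1 -> V=5
t=3: input=3 -> V=12
t=4: input=1 -> V=10
t=5: input=2 -> V=12
t=6: input=3 -> V=16
t=7: input=0 -> V=9
t=8: input=1 -> V=8
t=9: input=4 -> V=16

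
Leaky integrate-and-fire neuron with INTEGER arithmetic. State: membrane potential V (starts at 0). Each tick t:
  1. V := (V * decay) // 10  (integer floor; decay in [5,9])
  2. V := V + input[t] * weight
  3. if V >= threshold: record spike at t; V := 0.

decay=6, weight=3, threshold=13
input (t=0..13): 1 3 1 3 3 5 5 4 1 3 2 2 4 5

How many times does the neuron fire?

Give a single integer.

t=0: input=1 -> V=3
t=1: input=3 -> V=10
t=2: input=1 -> V=9
t=3: input=3 -> V=0 FIRE
t=4: input=3 -> V=9
t=5: input=5 -> V=0 FIRE
t=6: input=5 -> V=0 FIRE
t=7: input=4 -> V=12
t=8: input=1 -> V=10
t=9: input=3 -> V=0 FIRE
t=10: input=2 -> V=6
t=11: input=2 -> V=9
t=12: input=4 -> V=0 FIRE
t=13: input=5 -> V=0 FIRE

Answer: 6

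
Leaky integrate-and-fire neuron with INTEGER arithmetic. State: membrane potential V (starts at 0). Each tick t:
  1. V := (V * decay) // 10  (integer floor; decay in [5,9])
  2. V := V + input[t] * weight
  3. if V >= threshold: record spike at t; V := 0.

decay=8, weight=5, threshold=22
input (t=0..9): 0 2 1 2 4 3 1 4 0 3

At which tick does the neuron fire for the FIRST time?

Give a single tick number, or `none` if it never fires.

Answer: 4

Derivation:
t=0: input=0 -> V=0
t=1: input=2 -> V=10
t=2: input=1 -> V=13
t=3: input=2 -> V=20
t=4: input=4 -> V=0 FIRE
t=5: input=3 -> V=15
t=6: input=1 -> V=17
t=7: input=4 -> V=0 FIRE
t=8: input=0 -> V=0
t=9: input=3 -> V=15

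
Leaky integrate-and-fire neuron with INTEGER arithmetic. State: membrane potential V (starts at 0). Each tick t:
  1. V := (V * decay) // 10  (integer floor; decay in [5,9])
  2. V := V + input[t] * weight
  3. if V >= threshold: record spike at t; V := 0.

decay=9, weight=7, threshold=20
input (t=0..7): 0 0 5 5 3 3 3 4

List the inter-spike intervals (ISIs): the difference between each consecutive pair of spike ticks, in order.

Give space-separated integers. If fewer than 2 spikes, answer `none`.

t=0: input=0 -> V=0
t=1: input=0 -> V=0
t=2: input=5 -> V=0 FIRE
t=3: input=5 -> V=0 FIRE
t=4: input=3 -> V=0 FIRE
t=5: input=3 -> V=0 FIRE
t=6: input=3 -> V=0 FIRE
t=7: input=4 -> V=0 FIRE

Answer: 1 1 1 1 1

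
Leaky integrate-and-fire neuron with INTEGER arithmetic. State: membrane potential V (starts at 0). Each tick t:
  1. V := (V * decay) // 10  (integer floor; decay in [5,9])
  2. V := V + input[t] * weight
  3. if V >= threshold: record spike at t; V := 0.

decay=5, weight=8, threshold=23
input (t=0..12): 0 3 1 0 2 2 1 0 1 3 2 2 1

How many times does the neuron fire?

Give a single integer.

Answer: 4

Derivation:
t=0: input=0 -> V=0
t=1: input=3 -> V=0 FIRE
t=2: input=1 -> V=8
t=3: input=0 -> V=4
t=4: input=2 -> V=18
t=5: input=2 -> V=0 FIRE
t=6: input=1 -> V=8
t=7: input=0 -> V=4
t=8: input=1 -> V=10
t=9: input=3 -> V=0 FIRE
t=10: input=2 -> V=16
t=11: input=2 -> V=0 FIRE
t=12: input=1 -> V=8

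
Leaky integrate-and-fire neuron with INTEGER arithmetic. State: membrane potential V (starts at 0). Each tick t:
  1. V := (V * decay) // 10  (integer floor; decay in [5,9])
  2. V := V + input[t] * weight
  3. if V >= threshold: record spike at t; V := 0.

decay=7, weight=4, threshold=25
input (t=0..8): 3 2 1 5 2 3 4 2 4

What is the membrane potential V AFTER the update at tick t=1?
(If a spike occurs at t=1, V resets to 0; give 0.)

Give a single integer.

Answer: 16

Derivation:
t=0: input=3 -> V=12
t=1: input=2 -> V=16
t=2: input=1 -> V=15
t=3: input=5 -> V=0 FIRE
t=4: input=2 -> V=8
t=5: input=3 -> V=17
t=6: input=4 -> V=0 FIRE
t=7: input=2 -> V=8
t=8: input=4 -> V=21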